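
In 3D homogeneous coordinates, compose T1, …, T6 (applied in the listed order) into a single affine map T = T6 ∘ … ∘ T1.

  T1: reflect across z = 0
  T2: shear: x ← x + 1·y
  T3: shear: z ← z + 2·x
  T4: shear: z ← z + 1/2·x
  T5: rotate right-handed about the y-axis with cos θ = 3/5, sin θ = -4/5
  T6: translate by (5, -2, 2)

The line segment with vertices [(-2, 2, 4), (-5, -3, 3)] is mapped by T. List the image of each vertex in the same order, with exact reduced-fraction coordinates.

image vertices: (41/5, 0, -2/5), (93/5, -5, -91/5)

T1 reflect across z = 0: (-2, 2, 4) → (-2, 2, -4); (-5, -3, 3) → (-5, -3, -3)
T2 shear: x ← x + 1·y: (-2, 2, -4) → (0, 2, -4); (-5, -3, -3) → (-8, -3, -3)
T3 shear: z ← z + 2·x: (0, 2, -4) → (0, 2, -4); (-8, -3, -3) → (-8, -3, -19)
T4 shear: z ← z + 1/2·x: (0, 2, -4) → (0, 2, -4); (-8, -3, -19) → (-8, -3, -23)
T5 rotate right-handed about the y-axis with cos θ = 3/5, sin θ = -4/5: (0, 2, -4) → (16/5, 2, -12/5); (-8, -3, -23) → (68/5, -3, -101/5)
T6 translate by (5, -2, 2): (16/5, 2, -12/5) → (41/5, 0, -2/5); (68/5, -3, -101/5) → (93/5, -5, -91/5)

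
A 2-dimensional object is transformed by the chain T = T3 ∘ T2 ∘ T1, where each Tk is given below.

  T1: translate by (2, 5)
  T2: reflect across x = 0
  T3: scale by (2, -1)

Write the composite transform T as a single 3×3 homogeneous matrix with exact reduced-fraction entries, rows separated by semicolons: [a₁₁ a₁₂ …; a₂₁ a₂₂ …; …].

T1 = [1 0 2; 0 1 5; 0 0 1]
T2·T1 = [-1 0 -2; 0 1 5; 0 0 1]
T3·…·T1 = [-2 0 -4; 0 -1 -5; 0 0 1]

T = [-2 0 -4; 0 -1 -5; 0 0 1]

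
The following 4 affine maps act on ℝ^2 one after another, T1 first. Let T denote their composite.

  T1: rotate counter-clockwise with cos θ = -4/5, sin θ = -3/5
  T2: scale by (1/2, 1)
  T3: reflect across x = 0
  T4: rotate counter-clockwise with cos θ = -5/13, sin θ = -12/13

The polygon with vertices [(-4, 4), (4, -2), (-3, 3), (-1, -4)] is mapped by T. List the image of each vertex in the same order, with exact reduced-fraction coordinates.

T1 rotate counter-clockwise with cos θ = -4/5, sin θ = -3/5: (-4, 4) → (28/5, -4/5); (4, -2) → (-22/5, -4/5); (-3, 3) → (21/5, -3/5); (-1, -4) → (-8/5, 19/5)
T2 scale by (1/2, 1): (28/5, -4/5) → (14/5, -4/5); (-22/5, -4/5) → (-11/5, -4/5); (21/5, -3/5) → (21/10, -3/5); (-8/5, 19/5) → (-4/5, 19/5)
T3 reflect across x = 0: (14/5, -4/5) → (-14/5, -4/5); (-11/5, -4/5) → (11/5, -4/5); (21/10, -3/5) → (-21/10, -3/5); (-4/5, 19/5) → (4/5, 19/5)
T4 rotate counter-clockwise with cos θ = -5/13, sin θ = -12/13: (-14/5, -4/5) → (22/65, 188/65); (11/5, -4/5) → (-103/65, -112/65); (-21/10, -3/5) → (33/130, 141/65); (4/5, 19/5) → (16/5, -11/5)

image vertices: (22/65, 188/65), (-103/65, -112/65), (33/130, 141/65), (16/5, -11/5)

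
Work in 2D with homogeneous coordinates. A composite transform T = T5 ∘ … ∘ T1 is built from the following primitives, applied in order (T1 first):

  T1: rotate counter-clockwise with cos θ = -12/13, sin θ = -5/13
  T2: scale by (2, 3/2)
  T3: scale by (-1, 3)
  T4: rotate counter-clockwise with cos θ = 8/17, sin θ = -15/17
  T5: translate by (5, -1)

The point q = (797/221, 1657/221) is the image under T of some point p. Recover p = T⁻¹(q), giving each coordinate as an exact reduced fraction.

T1 = [-12/13 5/13 0; -5/13 -12/13 0; 0 0 1]
T2·T1 = [-24/13 10/13 0; -15/26 -18/13 0; 0 0 1]
T3·…·T1 = [24/13 -10/13 0; -45/26 -54/13 0; 0 0 1]
T4·…·T1 = [-291/442 -890/221 0; -540/221 -282/221 0; 0 0 1]
T5·…·T1 = [-291/442 -890/221 5; -540/221 -282/221 -1; 0 0 1]
det M = -9; M⁻¹ = [94/663 -890/1989 -2300/1989; -60/221 97/1326 1897/1326; 0 0 1]
M⁻¹ · (797/221, 1657/221)ᵀ = (-4, 1)ᵀ

p = (-4, 1)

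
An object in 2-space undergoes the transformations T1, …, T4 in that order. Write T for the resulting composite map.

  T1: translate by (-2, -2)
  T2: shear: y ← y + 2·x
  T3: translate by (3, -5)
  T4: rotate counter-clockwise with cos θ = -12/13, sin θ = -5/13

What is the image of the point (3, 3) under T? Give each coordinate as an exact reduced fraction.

T(p) = (-58/13, 4/13)

T1 translate by (-2, -2): (3, 3) → (1, 1)
T2 shear: y ← y + 2·x: (1, 1) → (1, 3)
T3 translate by (3, -5): (1, 3) → (4, -2)
T4 rotate counter-clockwise with cos θ = -12/13, sin θ = -5/13: (4, -2) → (-58/13, 4/13)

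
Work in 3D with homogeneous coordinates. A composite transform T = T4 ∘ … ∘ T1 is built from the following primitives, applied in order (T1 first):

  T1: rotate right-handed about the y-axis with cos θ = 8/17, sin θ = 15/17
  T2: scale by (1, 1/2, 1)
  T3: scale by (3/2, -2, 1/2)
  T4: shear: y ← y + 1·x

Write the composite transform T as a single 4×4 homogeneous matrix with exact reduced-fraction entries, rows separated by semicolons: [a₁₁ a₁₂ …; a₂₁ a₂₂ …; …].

T1 = [8/17 0 15/17 0; 0 1 0 0; -15/17 0 8/17 0; 0 0 0 1]
T2·T1 = [8/17 0 15/17 0; 0 1/2 0 0; -15/17 0 8/17 0; 0 0 0 1]
T3·…·T1 = [12/17 0 45/34 0; 0 -1 0 0; -15/34 0 4/17 0; 0 0 0 1]
T4·…·T1 = [12/17 0 45/34 0; 12/17 -1 45/34 0; -15/34 0 4/17 0; 0 0 0 1]

T = [12/17 0 45/34 0; 12/17 -1 45/34 0; -15/34 0 4/17 0; 0 0 0 1]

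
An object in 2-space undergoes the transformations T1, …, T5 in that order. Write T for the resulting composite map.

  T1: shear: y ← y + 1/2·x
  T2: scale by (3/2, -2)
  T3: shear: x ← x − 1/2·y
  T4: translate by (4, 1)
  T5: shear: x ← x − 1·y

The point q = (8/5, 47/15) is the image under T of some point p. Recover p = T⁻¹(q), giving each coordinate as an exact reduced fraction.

T1 = [1 0 0; 1/2 1 0; 0 0 1]
T2·T1 = [3/2 0 0; -1 -2 0; 0 0 1]
T3·…·T1 = [2 1 0; -1 -2 0; 0 0 1]
T4·…·T1 = [2 1 4; -1 -2 1; 0 0 1]
T5·…·T1 = [3 3 3; -1 -2 1; 0 0 1]
det M = -3; M⁻¹ = [2/3 1 -3; -1/3 -1 2; 0 0 1]
M⁻¹ · (8/5, 47/15)ᵀ = (6/5, -5/3)ᵀ

p = (6/5, -5/3)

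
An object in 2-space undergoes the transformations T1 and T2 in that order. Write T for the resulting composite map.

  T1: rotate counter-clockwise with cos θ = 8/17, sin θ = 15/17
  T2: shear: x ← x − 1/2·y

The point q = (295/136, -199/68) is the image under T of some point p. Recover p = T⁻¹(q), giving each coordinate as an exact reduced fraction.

p = (-9/4, -2)

T1 = [8/17 -15/17 0; 15/17 8/17 0; 0 0 1]
T2·T1 = [1/34 -19/17 0; 15/17 8/17 0; 0 0 1]
det M = 1; M⁻¹ = [8/17 19/17 0; -15/17 1/34 0; 0 0 1]
M⁻¹ · (295/136, -199/68)ᵀ = (-9/4, -2)ᵀ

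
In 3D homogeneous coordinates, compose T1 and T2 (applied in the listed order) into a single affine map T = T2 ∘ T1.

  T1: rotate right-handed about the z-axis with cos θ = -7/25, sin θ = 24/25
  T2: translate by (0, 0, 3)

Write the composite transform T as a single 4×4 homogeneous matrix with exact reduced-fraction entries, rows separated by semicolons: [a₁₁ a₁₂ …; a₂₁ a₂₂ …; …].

T = [-7/25 -24/25 0 0; 24/25 -7/25 0 0; 0 0 1 3; 0 0 0 1]

T1 = [-7/25 -24/25 0 0; 24/25 -7/25 0 0; 0 0 1 0; 0 0 0 1]
T2·T1 = [-7/25 -24/25 0 0; 24/25 -7/25 0 0; 0 0 1 3; 0 0 0 1]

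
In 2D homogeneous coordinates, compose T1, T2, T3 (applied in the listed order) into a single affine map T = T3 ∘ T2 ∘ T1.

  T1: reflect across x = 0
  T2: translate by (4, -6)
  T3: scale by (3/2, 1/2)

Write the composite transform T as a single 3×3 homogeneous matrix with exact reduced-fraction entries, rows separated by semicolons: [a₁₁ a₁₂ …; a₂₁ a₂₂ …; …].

T = [-3/2 0 6; 0 1/2 -3; 0 0 1]

T1 = [-1 0 0; 0 1 0; 0 0 1]
T2·T1 = [-1 0 4; 0 1 -6; 0 0 1]
T3·…·T1 = [-3/2 0 6; 0 1/2 -3; 0 0 1]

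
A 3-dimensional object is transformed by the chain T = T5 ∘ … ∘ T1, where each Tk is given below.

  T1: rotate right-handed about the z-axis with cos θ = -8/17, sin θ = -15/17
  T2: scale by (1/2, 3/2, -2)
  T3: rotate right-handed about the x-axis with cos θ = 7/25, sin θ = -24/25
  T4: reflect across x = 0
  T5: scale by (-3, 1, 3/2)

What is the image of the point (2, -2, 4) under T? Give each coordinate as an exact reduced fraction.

T(p) = (-69/17, -3411/425, -672/425)

T1 rotate right-handed about the z-axis with cos θ = -8/17, sin θ = -15/17: (2, -2, 4) → (-46/17, -14/17, 4)
T2 scale by (1/2, 3/2, -2): (-46/17, -14/17, 4) → (-23/17, -21/17, -8)
T3 rotate right-handed about the x-axis with cos θ = 7/25, sin θ = -24/25: (-23/17, -21/17, -8) → (-23/17, -3411/425, -448/425)
T4 reflect across x = 0: (-23/17, -3411/425, -448/425) → (23/17, -3411/425, -448/425)
T5 scale by (-3, 1, 3/2): (23/17, -3411/425, -448/425) → (-69/17, -3411/425, -672/425)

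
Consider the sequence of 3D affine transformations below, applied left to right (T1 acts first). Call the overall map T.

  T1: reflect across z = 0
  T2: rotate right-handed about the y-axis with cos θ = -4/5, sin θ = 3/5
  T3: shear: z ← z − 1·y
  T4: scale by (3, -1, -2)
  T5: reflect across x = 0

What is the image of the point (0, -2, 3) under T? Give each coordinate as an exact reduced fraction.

T(p) = (27/5, 2, -44/5)

T1 reflect across z = 0: (0, -2, 3) → (0, -2, -3)
T2 rotate right-handed about the y-axis with cos θ = -4/5, sin θ = 3/5: (0, -2, -3) → (-9/5, -2, 12/5)
T3 shear: z ← z − 1·y: (-9/5, -2, 12/5) → (-9/5, -2, 22/5)
T4 scale by (3, -1, -2): (-9/5, -2, 22/5) → (-27/5, 2, -44/5)
T5 reflect across x = 0: (-27/5, 2, -44/5) → (27/5, 2, -44/5)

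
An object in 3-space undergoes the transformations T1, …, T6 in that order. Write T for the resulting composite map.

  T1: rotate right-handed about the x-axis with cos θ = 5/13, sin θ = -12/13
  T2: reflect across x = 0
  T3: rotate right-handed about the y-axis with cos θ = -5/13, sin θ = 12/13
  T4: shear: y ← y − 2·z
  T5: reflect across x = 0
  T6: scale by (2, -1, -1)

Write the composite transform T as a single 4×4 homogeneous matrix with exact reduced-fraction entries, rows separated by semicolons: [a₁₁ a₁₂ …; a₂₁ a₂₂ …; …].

T = [-10/13 288/169 -120/169 0; 24/13 55/169 -206/169 0; -12/13 -60/169 25/169 0; 0 0 0 1]

T1 = [1 0 0 0; 0 5/13 12/13 0; 0 -12/13 5/13 0; 0 0 0 1]
T2·T1 = [-1 0 0 0; 0 5/13 12/13 0; 0 -12/13 5/13 0; 0 0 0 1]
T3·…·T1 = [5/13 -144/169 60/169 0; 0 5/13 12/13 0; 12/13 60/169 -25/169 0; 0 0 0 1]
T4·…·T1 = [5/13 -144/169 60/169 0; -24/13 -55/169 206/169 0; 12/13 60/169 -25/169 0; 0 0 0 1]
T5·…·T1 = [-5/13 144/169 -60/169 0; -24/13 -55/169 206/169 0; 12/13 60/169 -25/169 0; 0 0 0 1]
T6·…·T1 = [-10/13 288/169 -120/169 0; 24/13 55/169 -206/169 0; -12/13 -60/169 25/169 0; 0 0 0 1]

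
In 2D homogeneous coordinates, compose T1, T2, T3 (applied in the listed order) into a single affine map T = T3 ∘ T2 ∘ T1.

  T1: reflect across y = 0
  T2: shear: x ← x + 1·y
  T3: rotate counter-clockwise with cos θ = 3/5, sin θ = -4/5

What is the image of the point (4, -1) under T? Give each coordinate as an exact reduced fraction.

T(p) = (19/5, -17/5)

T1 reflect across y = 0: (4, -1) → (4, 1)
T2 shear: x ← x + 1·y: (4, 1) → (5, 1)
T3 rotate counter-clockwise with cos θ = 3/5, sin θ = -4/5: (5, 1) → (19/5, -17/5)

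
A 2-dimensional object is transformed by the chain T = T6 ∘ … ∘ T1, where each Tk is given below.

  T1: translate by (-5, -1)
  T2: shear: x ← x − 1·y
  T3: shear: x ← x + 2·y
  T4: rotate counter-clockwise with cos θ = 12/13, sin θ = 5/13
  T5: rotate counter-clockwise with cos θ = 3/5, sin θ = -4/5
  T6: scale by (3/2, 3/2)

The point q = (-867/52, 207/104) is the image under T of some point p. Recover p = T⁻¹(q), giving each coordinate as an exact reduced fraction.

T1 = [1 0 -5; 0 1 -1; 0 0 1]
T2·T1 = [1 -1 -4; 0 1 -1; 0 0 1]
T3·…·T1 = [1 1 -6; 0 1 -1; 0 0 1]
T4·…·T1 = [12/13 7/13 -67/13; 5/13 17/13 -42/13; 0 0 1]
T5·…·T1 = [56/65 89/65 -369/65; -33/65 23/65 142/65; 0 0 1]
T6·…·T1 = [84/65 267/130 -1107/130; -99/130 69/130 213/65; 0 0 1]
det M = 9/4; M⁻¹ = [46/195 -178/195 5; 22/65 112/195 1; 0 0 1]
M⁻¹ · (-867/52, 207/104)ᵀ = (-3/4, -7/2)ᵀ

p = (-3/4, -7/2)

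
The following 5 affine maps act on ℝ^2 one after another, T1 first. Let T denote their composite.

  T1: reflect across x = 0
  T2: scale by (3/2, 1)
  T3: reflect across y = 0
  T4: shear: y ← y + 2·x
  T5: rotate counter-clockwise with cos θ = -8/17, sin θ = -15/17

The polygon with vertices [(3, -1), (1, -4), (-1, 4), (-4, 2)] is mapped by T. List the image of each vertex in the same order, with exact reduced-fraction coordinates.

image vertices: (-84/17, 263/34), (27/17, 29/34), (-27/17, -29/34), (6, -10)

T1 reflect across x = 0: (3, -1) → (-3, -1); (1, -4) → (-1, -4); (-1, 4) → (1, 4); (-4, 2) → (4, 2)
T2 scale by (3/2, 1): (-3, -1) → (-9/2, -1); (-1, -4) → (-3/2, -4); (1, 4) → (3/2, 4); (4, 2) → (6, 2)
T3 reflect across y = 0: (-9/2, -1) → (-9/2, 1); (-3/2, -4) → (-3/2, 4); (3/2, 4) → (3/2, -4); (6, 2) → (6, -2)
T4 shear: y ← y + 2·x: (-9/2, 1) → (-9/2, -8); (-3/2, 4) → (-3/2, 1); (3/2, -4) → (3/2, -1); (6, -2) → (6, 10)
T5 rotate counter-clockwise with cos θ = -8/17, sin θ = -15/17: (-9/2, -8) → (-84/17, 263/34); (-3/2, 1) → (27/17, 29/34); (3/2, -1) → (-27/17, -29/34); (6, 10) → (6, -10)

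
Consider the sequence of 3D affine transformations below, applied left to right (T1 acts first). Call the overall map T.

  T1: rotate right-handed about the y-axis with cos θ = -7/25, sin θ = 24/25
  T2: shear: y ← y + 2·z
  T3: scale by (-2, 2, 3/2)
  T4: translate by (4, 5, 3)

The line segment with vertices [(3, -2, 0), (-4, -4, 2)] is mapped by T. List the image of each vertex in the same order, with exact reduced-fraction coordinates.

T1 rotate right-handed about the y-axis with cos θ = -7/25, sin θ = 24/25: (3, -2, 0) → (-21/25, -2, -72/25); (-4, -4, 2) → (76/25, -4, 82/25)
T2 shear: y ← y + 2·z: (-21/25, -2, -72/25) → (-21/25, -194/25, -72/25); (76/25, -4, 82/25) → (76/25, 64/25, 82/25)
T3 scale by (-2, 2, 3/2): (-21/25, -194/25, -72/25) → (42/25, -388/25, -108/25); (76/25, 64/25, 82/25) → (-152/25, 128/25, 123/25)
T4 translate by (4, 5, 3): (42/25, -388/25, -108/25) → (142/25, -263/25, -33/25); (-152/25, 128/25, 123/25) → (-52/25, 253/25, 198/25)

image vertices: (142/25, -263/25, -33/25), (-52/25, 253/25, 198/25)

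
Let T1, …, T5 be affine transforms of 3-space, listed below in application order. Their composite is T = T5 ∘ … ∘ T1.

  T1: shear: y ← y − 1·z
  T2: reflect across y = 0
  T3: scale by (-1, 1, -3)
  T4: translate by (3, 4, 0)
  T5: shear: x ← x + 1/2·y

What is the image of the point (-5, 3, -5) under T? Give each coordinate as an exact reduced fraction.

T(p) = (6, -4, 15)

T1 shear: y ← y − 1·z: (-5, 3, -5) → (-5, 8, -5)
T2 reflect across y = 0: (-5, 8, -5) → (-5, -8, -5)
T3 scale by (-1, 1, -3): (-5, -8, -5) → (5, -8, 15)
T4 translate by (3, 4, 0): (5, -8, 15) → (8, -4, 15)
T5 shear: x ← x + 1/2·y: (8, -4, 15) → (6, -4, 15)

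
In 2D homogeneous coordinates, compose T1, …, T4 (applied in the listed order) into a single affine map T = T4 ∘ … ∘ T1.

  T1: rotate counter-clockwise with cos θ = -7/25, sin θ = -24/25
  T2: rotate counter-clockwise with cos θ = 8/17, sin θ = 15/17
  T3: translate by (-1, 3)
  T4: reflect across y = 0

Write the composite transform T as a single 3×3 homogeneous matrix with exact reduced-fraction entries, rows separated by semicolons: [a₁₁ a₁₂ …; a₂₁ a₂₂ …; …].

T1 = [-7/25 24/25 0; -24/25 -7/25 0; 0 0 1]
T2·T1 = [304/425 297/425 0; -297/425 304/425 0; 0 0 1]
T3·…·T1 = [304/425 297/425 -1; -297/425 304/425 3; 0 0 1]
T4·…·T1 = [304/425 297/425 -1; 297/425 -304/425 -3; 0 0 1]

T = [304/425 297/425 -1; 297/425 -304/425 -3; 0 0 1]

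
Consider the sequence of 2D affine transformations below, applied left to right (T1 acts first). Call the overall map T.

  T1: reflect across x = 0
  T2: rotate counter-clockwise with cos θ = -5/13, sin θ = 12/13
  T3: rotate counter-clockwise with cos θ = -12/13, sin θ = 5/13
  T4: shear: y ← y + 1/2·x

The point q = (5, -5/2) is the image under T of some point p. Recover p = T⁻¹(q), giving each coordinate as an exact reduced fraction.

p = (-5, 5)

T1 = [-1 0 0; 0 1 0; 0 0 1]
T2·T1 = [5/13 -12/13 0; -12/13 -5/13 0; 0 0 1]
T3·…·T1 = [0 1 0; 1 0 0; 0 0 1]
T4·…·T1 = [0 1 0; 1 1/2 0; 0 0 1]
det M = -1; M⁻¹ = [-1/2 1 0; 1 0 0; 0 0 1]
M⁻¹ · (5, -5/2)ᵀ = (-5, 5)ᵀ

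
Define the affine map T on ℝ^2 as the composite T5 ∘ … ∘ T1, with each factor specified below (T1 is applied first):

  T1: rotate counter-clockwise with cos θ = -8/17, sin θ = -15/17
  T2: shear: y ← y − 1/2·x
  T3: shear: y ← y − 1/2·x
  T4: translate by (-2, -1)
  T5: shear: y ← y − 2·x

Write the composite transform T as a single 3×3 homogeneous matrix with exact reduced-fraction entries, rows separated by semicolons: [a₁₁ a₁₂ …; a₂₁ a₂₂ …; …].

T1 = [-8/17 15/17 0; -15/17 -8/17 0; 0 0 1]
T2·T1 = [-8/17 15/17 0; -11/17 -31/34 0; 0 0 1]
T3·…·T1 = [-8/17 15/17 0; -7/17 -23/17 0; 0 0 1]
T4·…·T1 = [-8/17 15/17 -2; -7/17 -23/17 -1; 0 0 1]
T5·…·T1 = [-8/17 15/17 -2; 9/17 -53/17 3; 0 0 1]

T = [-8/17 15/17 -2; 9/17 -53/17 3; 0 0 1]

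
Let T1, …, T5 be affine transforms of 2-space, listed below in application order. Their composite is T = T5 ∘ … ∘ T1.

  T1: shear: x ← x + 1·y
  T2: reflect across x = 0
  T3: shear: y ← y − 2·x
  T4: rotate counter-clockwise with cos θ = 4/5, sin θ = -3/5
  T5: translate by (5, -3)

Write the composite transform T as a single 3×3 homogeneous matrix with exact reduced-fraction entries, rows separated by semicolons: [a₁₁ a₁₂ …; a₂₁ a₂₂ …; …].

T1 = [1 1 0; 0 1 0; 0 0 1]
T2·T1 = [-1 -1 0; 0 1 0; 0 0 1]
T3·…·T1 = [-1 -1 0; 2 3 0; 0 0 1]
T4·…·T1 = [2/5 1 0; 11/5 3 0; 0 0 1]
T5·…·T1 = [2/5 1 5; 11/5 3 -3; 0 0 1]

T = [2/5 1 5; 11/5 3 -3; 0 0 1]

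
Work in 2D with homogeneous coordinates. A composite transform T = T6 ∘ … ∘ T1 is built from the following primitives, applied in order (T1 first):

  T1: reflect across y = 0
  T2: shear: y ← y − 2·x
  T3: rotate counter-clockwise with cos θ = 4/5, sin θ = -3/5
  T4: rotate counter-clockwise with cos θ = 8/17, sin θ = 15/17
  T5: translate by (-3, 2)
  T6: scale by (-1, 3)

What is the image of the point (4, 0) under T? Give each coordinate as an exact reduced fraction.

T1 reflect across y = 0: (4, 0) → (4, 0)
T2 shear: y ← y − 2·x: (4, 0) → (4, -8)
T3 rotate counter-clockwise with cos θ = 4/5, sin θ = -3/5: (4, -8) → (-8/5, -44/5)
T4 rotate counter-clockwise with cos θ = 8/17, sin θ = 15/17: (-8/5, -44/5) → (596/85, -472/85)
T5 translate by (-3, 2): (596/85, -472/85) → (341/85, -302/85)
T6 scale by (-1, 3): (341/85, -302/85) → (-341/85, -906/85)

T(p) = (-341/85, -906/85)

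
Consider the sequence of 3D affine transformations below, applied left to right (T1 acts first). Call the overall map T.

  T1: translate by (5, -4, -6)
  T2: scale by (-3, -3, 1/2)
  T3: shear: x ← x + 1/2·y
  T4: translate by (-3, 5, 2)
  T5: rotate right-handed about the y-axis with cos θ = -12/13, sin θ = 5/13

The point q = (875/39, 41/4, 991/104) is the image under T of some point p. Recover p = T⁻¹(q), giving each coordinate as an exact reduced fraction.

p = (3, 9/4, 5/3)

T1 = [1 0 0 5; 0 1 0 -4; 0 0 1 -6; 0 0 0 1]
T2·T1 = [-3 0 0 -15; 0 -3 0 12; 0 0 1/2 -3; 0 0 0 1]
T3·…·T1 = [-3 -3/2 0 -9; 0 -3 0 12; 0 0 1/2 -3; 0 0 0 1]
T4·…·T1 = [-3 -3/2 0 -12; 0 -3 0 17; 0 0 1/2 -1; 0 0 0 1]
T5·…·T1 = [36/13 18/13 5/26 139/13; 0 -3 0 17; 15/13 15/26 -6/13 72/13; 0 0 0 1]
det M = 9/2; M⁻¹ = [4/13 1/6 5/39 -41/6; 0 -1/3 0 17/3; 10/13 0 -24/13 2; 0 0 0 1]
M⁻¹ · (875/39, 41/4, 991/104)ᵀ = (3, 9/4, 5/3)ᵀ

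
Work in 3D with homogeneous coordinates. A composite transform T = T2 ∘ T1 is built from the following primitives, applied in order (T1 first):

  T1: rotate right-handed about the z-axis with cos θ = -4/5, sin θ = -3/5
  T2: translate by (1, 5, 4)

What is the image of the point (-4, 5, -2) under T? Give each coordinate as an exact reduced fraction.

T(p) = (36/5, 17/5, 2)

T1 rotate right-handed about the z-axis with cos θ = -4/5, sin θ = -3/5: (-4, 5, -2) → (31/5, -8/5, -2)
T2 translate by (1, 5, 4): (31/5, -8/5, -2) → (36/5, 17/5, 2)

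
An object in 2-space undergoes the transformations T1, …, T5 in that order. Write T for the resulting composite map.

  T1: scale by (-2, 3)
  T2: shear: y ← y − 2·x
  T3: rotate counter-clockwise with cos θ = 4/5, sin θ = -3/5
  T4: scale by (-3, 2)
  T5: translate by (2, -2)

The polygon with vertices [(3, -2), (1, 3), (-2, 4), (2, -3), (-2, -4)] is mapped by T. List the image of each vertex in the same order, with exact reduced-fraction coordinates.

T1 scale by (-2, 3): (3, -2) → (-6, -6); (1, 3) → (-2, 9); (-2, 4) → (4, 12); (2, -3) → (-4, -9); (-2, -4) → (4, -12)
T2 shear: y ← y − 2·x: (-6, -6) → (-6, 6); (-2, 9) → (-2, 13); (4, 12) → (4, 4); (-4, -9) → (-4, -1); (4, -12) → (4, -20)
T3 rotate counter-clockwise with cos θ = 4/5, sin θ = -3/5: (-6, 6) → (-6/5, 42/5); (-2, 13) → (31/5, 58/5); (4, 4) → (28/5, 4/5); (-4, -1) → (-19/5, 8/5); (4, -20) → (-44/5, -92/5)
T4 scale by (-3, 2): (-6/5, 42/5) → (18/5, 84/5); (31/5, 58/5) → (-93/5, 116/5); (28/5, 4/5) → (-84/5, 8/5); (-19/5, 8/5) → (57/5, 16/5); (-44/5, -92/5) → (132/5, -184/5)
T5 translate by (2, -2): (18/5, 84/5) → (28/5, 74/5); (-93/5, 116/5) → (-83/5, 106/5); (-84/5, 8/5) → (-74/5, -2/5); (57/5, 16/5) → (67/5, 6/5); (132/5, -184/5) → (142/5, -194/5)

image vertices: (28/5, 74/5), (-83/5, 106/5), (-74/5, -2/5), (67/5, 6/5), (142/5, -194/5)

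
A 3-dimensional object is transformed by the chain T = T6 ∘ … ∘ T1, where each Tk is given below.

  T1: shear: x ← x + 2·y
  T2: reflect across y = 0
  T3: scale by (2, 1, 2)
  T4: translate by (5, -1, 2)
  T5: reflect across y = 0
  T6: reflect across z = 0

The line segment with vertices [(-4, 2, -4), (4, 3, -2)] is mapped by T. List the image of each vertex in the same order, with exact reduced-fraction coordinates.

image vertices: (5, 3, 6), (25, 4, 2)

T1 shear: x ← x + 2·y: (-4, 2, -4) → (0, 2, -4); (4, 3, -2) → (10, 3, -2)
T2 reflect across y = 0: (0, 2, -4) → (0, -2, -4); (10, 3, -2) → (10, -3, -2)
T3 scale by (2, 1, 2): (0, -2, -4) → (0, -2, -8); (10, -3, -2) → (20, -3, -4)
T4 translate by (5, -1, 2): (0, -2, -8) → (5, -3, -6); (20, -3, -4) → (25, -4, -2)
T5 reflect across y = 0: (5, -3, -6) → (5, 3, -6); (25, -4, -2) → (25, 4, -2)
T6 reflect across z = 0: (5, 3, -6) → (5, 3, 6); (25, 4, -2) → (25, 4, 2)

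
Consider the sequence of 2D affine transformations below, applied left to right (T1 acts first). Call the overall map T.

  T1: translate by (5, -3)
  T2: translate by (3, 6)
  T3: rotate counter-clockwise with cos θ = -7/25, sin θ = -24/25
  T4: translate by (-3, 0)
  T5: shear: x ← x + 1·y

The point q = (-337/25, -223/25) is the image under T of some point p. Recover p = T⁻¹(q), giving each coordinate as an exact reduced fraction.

p = (1, -2)

T1 = [1 0 5; 0 1 -3; 0 0 1]
T2·T1 = [1 0 8; 0 1 3; 0 0 1]
T3·…·T1 = [-7/25 24/25 16/25; -24/25 -7/25 -213/25; 0 0 1]
T4·…·T1 = [-7/25 24/25 -59/25; -24/25 -7/25 -213/25; 0 0 1]
T5·…·T1 = [-31/25 17/25 -272/25; -24/25 -7/25 -213/25; 0 0 1]
det M = 1; M⁻¹ = [-7/25 -17/25 -221/25; 24/25 -31/25 -3/25; 0 0 1]
M⁻¹ · (-337/25, -223/25)ᵀ = (1, -2)ᵀ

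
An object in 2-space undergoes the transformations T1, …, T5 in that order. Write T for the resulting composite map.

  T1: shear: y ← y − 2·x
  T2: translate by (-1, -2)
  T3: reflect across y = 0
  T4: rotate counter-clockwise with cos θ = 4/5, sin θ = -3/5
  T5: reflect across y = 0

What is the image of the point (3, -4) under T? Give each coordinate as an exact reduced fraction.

T(p) = (44/5, -42/5)

T1 shear: y ← y − 2·x: (3, -4) → (3, -10)
T2 translate by (-1, -2): (3, -10) → (2, -12)
T3 reflect across y = 0: (2, -12) → (2, 12)
T4 rotate counter-clockwise with cos θ = 4/5, sin θ = -3/5: (2, 12) → (44/5, 42/5)
T5 reflect across y = 0: (44/5, 42/5) → (44/5, -42/5)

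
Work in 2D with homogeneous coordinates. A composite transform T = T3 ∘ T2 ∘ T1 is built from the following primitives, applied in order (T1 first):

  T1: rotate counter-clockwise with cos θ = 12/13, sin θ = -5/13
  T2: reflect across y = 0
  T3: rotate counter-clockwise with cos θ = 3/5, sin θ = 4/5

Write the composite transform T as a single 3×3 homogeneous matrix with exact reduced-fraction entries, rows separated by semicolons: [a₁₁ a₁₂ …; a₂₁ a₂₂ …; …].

T1 = [12/13 5/13 0; -5/13 12/13 0; 0 0 1]
T2·T1 = [12/13 5/13 0; 5/13 -12/13 0; 0 0 1]
T3·…·T1 = [16/65 63/65 0; 63/65 -16/65 0; 0 0 1]

T = [16/65 63/65 0; 63/65 -16/65 0; 0 0 1]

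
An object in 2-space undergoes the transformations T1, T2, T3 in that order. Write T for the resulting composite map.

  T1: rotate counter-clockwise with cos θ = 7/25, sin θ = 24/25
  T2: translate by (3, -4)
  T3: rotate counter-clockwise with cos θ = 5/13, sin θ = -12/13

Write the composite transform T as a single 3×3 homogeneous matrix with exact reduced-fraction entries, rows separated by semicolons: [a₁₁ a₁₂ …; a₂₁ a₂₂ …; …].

T1 = [7/25 -24/25 0; 24/25 7/25 0; 0 0 1]
T2·T1 = [7/25 -24/25 3; 24/25 7/25 -4; 0 0 1]
T3·…·T1 = [323/325 -36/325 -33/13; 36/325 323/325 -56/13; 0 0 1]

T = [323/325 -36/325 -33/13; 36/325 323/325 -56/13; 0 0 1]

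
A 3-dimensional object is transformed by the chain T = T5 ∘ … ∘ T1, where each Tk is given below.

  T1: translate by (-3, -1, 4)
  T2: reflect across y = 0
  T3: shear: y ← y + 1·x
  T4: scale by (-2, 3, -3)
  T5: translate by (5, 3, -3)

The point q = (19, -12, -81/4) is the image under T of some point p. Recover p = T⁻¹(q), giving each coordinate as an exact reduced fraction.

p = (-4, -1, 7/4)

T1 = [1 0 0 -3; 0 1 0 -1; 0 0 1 4; 0 0 0 1]
T2·T1 = [1 0 0 -3; 0 -1 0 1; 0 0 1 4; 0 0 0 1]
T3·…·T1 = [1 0 0 -3; 1 -1 0 -2; 0 0 1 4; 0 0 0 1]
T4·…·T1 = [-2 0 0 6; 3 -3 0 -6; 0 0 -3 -12; 0 0 0 1]
T5·…·T1 = [-2 0 0 11; 3 -3 0 -3; 0 0 -3 -15; 0 0 0 1]
det M = -18; M⁻¹ = [-1/2 0 0 11/2; -1/2 -1/3 0 9/2; 0 0 -1/3 -5; 0 0 0 1]
M⁻¹ · (19, -12, -81/4)ᵀ = (-4, -1, 7/4)ᵀ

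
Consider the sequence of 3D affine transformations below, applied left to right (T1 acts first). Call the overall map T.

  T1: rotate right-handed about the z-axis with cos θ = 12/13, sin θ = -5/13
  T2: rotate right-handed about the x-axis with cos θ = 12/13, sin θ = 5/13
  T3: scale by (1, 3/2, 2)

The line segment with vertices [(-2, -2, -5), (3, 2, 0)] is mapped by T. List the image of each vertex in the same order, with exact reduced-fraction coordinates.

T1 rotate right-handed about the z-axis with cos θ = 12/13, sin θ = -5/13: (-2, -2, -5) → (-34/13, -14/13, -5); (3, 2, 0) → (46/13, 9/13, 0)
T2 rotate right-handed about the x-axis with cos θ = 12/13, sin θ = 5/13: (-34/13, -14/13, -5) → (-34/13, 157/169, -850/169); (46/13, 9/13, 0) → (46/13, 108/169, 45/169)
T3 scale by (1, 3/2, 2): (-34/13, 157/169, -850/169) → (-34/13, 471/338, -1700/169); (46/13, 108/169, 45/169) → (46/13, 162/169, 90/169)

image vertices: (-34/13, 471/338, -1700/169), (46/13, 162/169, 90/169)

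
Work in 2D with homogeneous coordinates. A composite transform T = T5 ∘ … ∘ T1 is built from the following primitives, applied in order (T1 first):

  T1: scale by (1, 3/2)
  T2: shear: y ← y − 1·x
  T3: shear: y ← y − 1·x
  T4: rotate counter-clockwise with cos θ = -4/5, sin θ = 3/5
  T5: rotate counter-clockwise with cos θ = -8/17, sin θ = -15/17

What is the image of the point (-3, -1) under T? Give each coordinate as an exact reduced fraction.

T(p) = (-393/85, 477/170)

T1 scale by (1, 3/2): (-3, -1) → (-3, -3/2)
T2 shear: y ← y − 1·x: (-3, -3/2) → (-3, 3/2)
T3 shear: y ← y − 1·x: (-3, 3/2) → (-3, 9/2)
T4 rotate counter-clockwise with cos θ = -4/5, sin θ = 3/5: (-3, 9/2) → (-3/10, -27/5)
T5 rotate counter-clockwise with cos θ = -8/17, sin θ = -15/17: (-3/10, -27/5) → (-393/85, 477/170)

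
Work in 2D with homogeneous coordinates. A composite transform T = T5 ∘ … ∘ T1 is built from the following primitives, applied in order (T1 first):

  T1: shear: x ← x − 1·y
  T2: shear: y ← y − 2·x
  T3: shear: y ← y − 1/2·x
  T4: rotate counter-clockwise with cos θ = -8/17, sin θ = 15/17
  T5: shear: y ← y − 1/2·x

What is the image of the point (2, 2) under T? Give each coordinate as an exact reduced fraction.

T(p) = (-30/17, -1/17)

T1 shear: x ← x − 1·y: (2, 2) → (0, 2)
T2 shear: y ← y − 2·x: (0, 2) → (0, 2)
T3 shear: y ← y − 1/2·x: (0, 2) → (0, 2)
T4 rotate counter-clockwise with cos θ = -8/17, sin θ = 15/17: (0, 2) → (-30/17, -16/17)
T5 shear: y ← y − 1/2·x: (-30/17, -16/17) → (-30/17, -1/17)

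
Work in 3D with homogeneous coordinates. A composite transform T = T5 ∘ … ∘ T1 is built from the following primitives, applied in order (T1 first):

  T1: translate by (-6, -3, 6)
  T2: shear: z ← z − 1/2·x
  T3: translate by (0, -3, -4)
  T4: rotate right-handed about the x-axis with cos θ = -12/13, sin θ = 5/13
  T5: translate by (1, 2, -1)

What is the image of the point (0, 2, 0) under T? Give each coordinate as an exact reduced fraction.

T(p) = (-5, 49/13, -93/13)

T1 translate by (-6, -3, 6): (0, 2, 0) → (-6, -1, 6)
T2 shear: z ← z − 1/2·x: (-6, -1, 6) → (-6, -1, 9)
T3 translate by (0, -3, -4): (-6, -1, 9) → (-6, -4, 5)
T4 rotate right-handed about the x-axis with cos θ = -12/13, sin θ = 5/13: (-6, -4, 5) → (-6, 23/13, -80/13)
T5 translate by (1, 2, -1): (-6, 23/13, -80/13) → (-5, 49/13, -93/13)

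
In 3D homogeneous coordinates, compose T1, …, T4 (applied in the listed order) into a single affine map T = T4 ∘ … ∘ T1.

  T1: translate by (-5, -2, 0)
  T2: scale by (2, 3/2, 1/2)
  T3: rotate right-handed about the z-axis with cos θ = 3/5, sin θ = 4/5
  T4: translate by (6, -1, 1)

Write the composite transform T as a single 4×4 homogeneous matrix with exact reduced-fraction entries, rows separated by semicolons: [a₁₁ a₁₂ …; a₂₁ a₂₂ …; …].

T = [6/5 -6/5 0 12/5; 8/5 9/10 0 -54/5; 0 0 1/2 1; 0 0 0 1]

T1 = [1 0 0 -5; 0 1 0 -2; 0 0 1 0; 0 0 0 1]
T2·T1 = [2 0 0 -10; 0 3/2 0 -3; 0 0 1/2 0; 0 0 0 1]
T3·…·T1 = [6/5 -6/5 0 -18/5; 8/5 9/10 0 -49/5; 0 0 1/2 0; 0 0 0 1]
T4·…·T1 = [6/5 -6/5 0 12/5; 8/5 9/10 0 -54/5; 0 0 1/2 1; 0 0 0 1]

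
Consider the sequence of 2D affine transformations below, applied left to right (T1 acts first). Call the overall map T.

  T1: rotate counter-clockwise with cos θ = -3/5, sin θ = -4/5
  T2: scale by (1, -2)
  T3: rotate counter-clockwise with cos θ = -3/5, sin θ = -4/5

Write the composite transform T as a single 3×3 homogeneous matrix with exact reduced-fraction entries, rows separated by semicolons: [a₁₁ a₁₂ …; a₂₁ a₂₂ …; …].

T1 = [-3/5 4/5 0; -4/5 -3/5 0; 0 0 1]
T2·T1 = [-3/5 4/5 0; 8/5 6/5 0; 0 0 1]
T3·…·T1 = [41/25 12/25 0; -12/25 -34/25 0; 0 0 1]

T = [41/25 12/25 0; -12/25 -34/25 0; 0 0 1]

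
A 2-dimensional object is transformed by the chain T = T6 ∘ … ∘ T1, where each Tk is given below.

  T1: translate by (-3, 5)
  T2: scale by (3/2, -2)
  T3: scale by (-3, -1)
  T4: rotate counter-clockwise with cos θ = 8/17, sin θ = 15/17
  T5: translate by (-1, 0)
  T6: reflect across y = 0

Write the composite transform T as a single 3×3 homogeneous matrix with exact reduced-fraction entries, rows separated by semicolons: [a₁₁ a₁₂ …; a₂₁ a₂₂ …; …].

T = [-36/17 -30/17 -59/17; 135/34 -16/17 -565/34; 0 0 1]

T1 = [1 0 -3; 0 1 5; 0 0 1]
T2·T1 = [3/2 0 -9/2; 0 -2 -10; 0 0 1]
T3·…·T1 = [-9/2 0 27/2; 0 2 10; 0 0 1]
T4·…·T1 = [-36/17 -30/17 -42/17; -135/34 16/17 565/34; 0 0 1]
T5·…·T1 = [-36/17 -30/17 -59/17; -135/34 16/17 565/34; 0 0 1]
T6·…·T1 = [-36/17 -30/17 -59/17; 135/34 -16/17 -565/34; 0 0 1]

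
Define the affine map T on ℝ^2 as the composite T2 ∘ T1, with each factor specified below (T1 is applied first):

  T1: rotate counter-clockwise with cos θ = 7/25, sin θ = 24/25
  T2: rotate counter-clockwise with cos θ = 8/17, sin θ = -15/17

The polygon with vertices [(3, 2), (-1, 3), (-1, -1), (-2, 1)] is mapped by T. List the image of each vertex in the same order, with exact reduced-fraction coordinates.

T1 rotate counter-clockwise with cos θ = 7/25, sin θ = 24/25: (3, 2) → (-27/25, 86/25); (-1, 3) → (-79/25, -3/25); (-1, -1) → (17/25, -31/25); (-2, 1) → (-38/25, -41/25)
T2 rotate counter-clockwise with cos θ = 8/17, sin θ = -15/17: (-27/25, 86/25) → (1074/425, 1093/425); (-79/25, -3/25) → (-677/425, 1161/425); (17/25, -31/25) → (-329/425, -503/425); (-38/25, -41/25) → (-919/425, 242/425)

image vertices: (1074/425, 1093/425), (-677/425, 1161/425), (-329/425, -503/425), (-919/425, 242/425)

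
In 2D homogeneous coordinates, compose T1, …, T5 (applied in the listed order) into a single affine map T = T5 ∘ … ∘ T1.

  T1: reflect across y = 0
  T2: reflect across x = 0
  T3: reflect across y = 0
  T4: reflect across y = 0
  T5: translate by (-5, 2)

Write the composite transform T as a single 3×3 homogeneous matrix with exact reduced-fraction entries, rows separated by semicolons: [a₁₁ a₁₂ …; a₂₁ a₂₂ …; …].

T = [-1 0 -5; 0 -1 2; 0 0 1]

T1 = [1 0 0; 0 -1 0; 0 0 1]
T2·T1 = [-1 0 0; 0 -1 0; 0 0 1]
T3·…·T1 = [-1 0 0; 0 1 0; 0 0 1]
T4·…·T1 = [-1 0 0; 0 -1 0; 0 0 1]
T5·…·T1 = [-1 0 -5; 0 -1 2; 0 0 1]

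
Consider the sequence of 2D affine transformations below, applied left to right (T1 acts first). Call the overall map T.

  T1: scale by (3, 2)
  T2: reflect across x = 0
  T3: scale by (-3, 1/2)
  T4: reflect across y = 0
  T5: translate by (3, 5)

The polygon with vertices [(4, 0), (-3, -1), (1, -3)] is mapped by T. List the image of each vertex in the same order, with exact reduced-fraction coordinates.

image vertices: (39, 5), (-24, 6), (12, 8)

T1 scale by (3, 2): (4, 0) → (12, 0); (-3, -1) → (-9, -2); (1, -3) → (3, -6)
T2 reflect across x = 0: (12, 0) → (-12, 0); (-9, -2) → (9, -2); (3, -6) → (-3, -6)
T3 scale by (-3, 1/2): (-12, 0) → (36, 0); (9, -2) → (-27, -1); (-3, -6) → (9, -3)
T4 reflect across y = 0: (36, 0) → (36, 0); (-27, -1) → (-27, 1); (9, -3) → (9, 3)
T5 translate by (3, 5): (36, 0) → (39, 5); (-27, 1) → (-24, 6); (9, 3) → (12, 8)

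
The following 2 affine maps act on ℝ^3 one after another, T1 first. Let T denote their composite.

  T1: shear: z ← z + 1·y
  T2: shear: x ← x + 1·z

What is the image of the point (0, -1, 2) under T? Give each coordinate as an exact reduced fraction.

T1 shear: z ← z + 1·y: (0, -1, 2) → (0, -1, 1)
T2 shear: x ← x + 1·z: (0, -1, 1) → (1, -1, 1)

T(p) = (1, -1, 1)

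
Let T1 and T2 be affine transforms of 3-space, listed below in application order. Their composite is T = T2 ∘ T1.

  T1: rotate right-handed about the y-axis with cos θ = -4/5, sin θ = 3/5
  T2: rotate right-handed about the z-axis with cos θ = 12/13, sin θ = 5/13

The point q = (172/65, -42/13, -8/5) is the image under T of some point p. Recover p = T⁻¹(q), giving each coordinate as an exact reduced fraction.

T1 = [-4/5 0 3/5 0; 0 1 0 0; -3/5 0 -4/5 0; 0 0 0 1]
T2·T1 = [-48/65 -5/13 36/65 0; -4/13 12/13 3/13 0; -3/5 0 -4/5 0; 0 0 0 1]
det M = 1; M⁻¹ = [-48/65 -4/13 -3/5 0; -5/13 12/13 0 0; 36/65 3/13 -4/5 0; 0 0 0 1]
M⁻¹ · (172/65, -42/13, -8/5)ᵀ = (0, -4, 2)ᵀ

p = (0, -4, 2)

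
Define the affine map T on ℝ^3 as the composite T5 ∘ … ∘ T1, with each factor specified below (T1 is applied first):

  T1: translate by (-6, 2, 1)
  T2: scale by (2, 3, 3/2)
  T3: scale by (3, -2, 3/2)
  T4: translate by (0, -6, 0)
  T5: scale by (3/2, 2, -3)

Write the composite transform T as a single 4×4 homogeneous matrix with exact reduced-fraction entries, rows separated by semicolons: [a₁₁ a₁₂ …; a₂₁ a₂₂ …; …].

T1 = [1 0 0 -6; 0 1 0 2; 0 0 1 1; 0 0 0 1]
T2·T1 = [2 0 0 -12; 0 3 0 6; 0 0 3/2 3/2; 0 0 0 1]
T3·…·T1 = [6 0 0 -36; 0 -6 0 -12; 0 0 9/4 9/4; 0 0 0 1]
T4·…·T1 = [6 0 0 -36; 0 -6 0 -18; 0 0 9/4 9/4; 0 0 0 1]
T5·…·T1 = [9 0 0 -54; 0 -12 0 -36; 0 0 -27/4 -27/4; 0 0 0 1]

T = [9 0 0 -54; 0 -12 0 -36; 0 0 -27/4 -27/4; 0 0 0 1]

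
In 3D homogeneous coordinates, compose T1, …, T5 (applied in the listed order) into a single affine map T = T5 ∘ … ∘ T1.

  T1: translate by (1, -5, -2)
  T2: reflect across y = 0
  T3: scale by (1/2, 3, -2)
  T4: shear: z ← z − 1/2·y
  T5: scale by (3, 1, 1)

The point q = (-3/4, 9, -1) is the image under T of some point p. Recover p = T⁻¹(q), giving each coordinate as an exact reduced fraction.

p = (-3/2, 2, 1/4)

T1 = [1 0 0 1; 0 1 0 -5; 0 0 1 -2; 0 0 0 1]
T2·T1 = [1 0 0 1; 0 -1 0 5; 0 0 1 -2; 0 0 0 1]
T3·…·T1 = [1/2 0 0 1/2; 0 -3 0 15; 0 0 -2 4; 0 0 0 1]
T4·…·T1 = [1/2 0 0 1/2; 0 -3 0 15; 0 3/2 -2 -7/2; 0 0 0 1]
T5·…·T1 = [3/2 0 0 3/2; 0 -3 0 15; 0 3/2 -2 -7/2; 0 0 0 1]
det M = 9; M⁻¹ = [2/3 0 0 -1; 0 -1/3 0 5; 0 -1/4 -1/2 2; 0 0 0 1]
M⁻¹ · (-3/4, 9, -1)ᵀ = (-3/2, 2, 1/4)ᵀ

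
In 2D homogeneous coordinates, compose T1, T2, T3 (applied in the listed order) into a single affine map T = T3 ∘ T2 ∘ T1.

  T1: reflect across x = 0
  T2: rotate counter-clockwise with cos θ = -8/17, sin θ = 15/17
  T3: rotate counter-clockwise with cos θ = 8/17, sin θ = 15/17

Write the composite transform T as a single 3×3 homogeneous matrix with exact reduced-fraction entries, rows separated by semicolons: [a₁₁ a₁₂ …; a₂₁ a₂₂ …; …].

T = [1 0 0; 0 -1 0; 0 0 1]

T1 = [-1 0 0; 0 1 0; 0 0 1]
T2·T1 = [8/17 -15/17 0; -15/17 -8/17 0; 0 0 1]
T3·…·T1 = [1 0 0; 0 -1 0; 0 0 1]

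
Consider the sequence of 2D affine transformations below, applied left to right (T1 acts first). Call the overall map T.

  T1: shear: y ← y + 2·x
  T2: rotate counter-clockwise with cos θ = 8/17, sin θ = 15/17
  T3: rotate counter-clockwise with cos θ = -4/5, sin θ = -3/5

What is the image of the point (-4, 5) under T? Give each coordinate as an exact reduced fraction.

T(p) = (-304/85, 297/85)

T1 shear: y ← y + 2·x: (-4, 5) → (-4, -3)
T2 rotate counter-clockwise with cos θ = 8/17, sin θ = 15/17: (-4, -3) → (13/17, -84/17)
T3 rotate counter-clockwise with cos θ = -4/5, sin θ = -3/5: (13/17, -84/17) → (-304/85, 297/85)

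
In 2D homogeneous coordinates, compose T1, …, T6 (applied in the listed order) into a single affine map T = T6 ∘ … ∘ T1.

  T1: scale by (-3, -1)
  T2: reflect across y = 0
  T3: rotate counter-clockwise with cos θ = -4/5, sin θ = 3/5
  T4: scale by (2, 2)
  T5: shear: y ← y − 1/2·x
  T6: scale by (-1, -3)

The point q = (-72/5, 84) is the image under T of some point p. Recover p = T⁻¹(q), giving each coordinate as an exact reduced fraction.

T1 = [-3 0 0; 0 -1 0; 0 0 1]
T2·T1 = [-3 0 0; 0 1 0; 0 0 1]
T3·…·T1 = [12/5 -3/5 0; -9/5 -4/5 0; 0 0 1]
T4·…·T1 = [24/5 -6/5 0; -18/5 -8/5 0; 0 0 1]
T5·…·T1 = [24/5 -6/5 0; -6 -1 0; 0 0 1]
T6·…·T1 = [-24/5 6/5 0; 18 3 0; 0 0 1]
det M = -36; M⁻¹ = [-1/12 1/30 0; 1/2 2/15 0; 0 0 1]
M⁻¹ · (-72/5, 84)ᵀ = (4, 4)ᵀ

p = (4, 4)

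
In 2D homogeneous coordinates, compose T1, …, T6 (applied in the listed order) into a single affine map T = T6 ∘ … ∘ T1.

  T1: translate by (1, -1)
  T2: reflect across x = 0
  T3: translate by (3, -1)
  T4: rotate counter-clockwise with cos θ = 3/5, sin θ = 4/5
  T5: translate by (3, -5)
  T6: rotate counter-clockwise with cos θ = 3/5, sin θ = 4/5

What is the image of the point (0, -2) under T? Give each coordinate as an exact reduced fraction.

T(p) = (227/25, 61/25)

T1 translate by (1, -1): (0, -2) → (1, -3)
T2 reflect across x = 0: (1, -3) → (-1, -3)
T3 translate by (3, -1): (-1, -3) → (2, -4)
T4 rotate counter-clockwise with cos θ = 3/5, sin θ = 4/5: (2, -4) → (22/5, -4/5)
T5 translate by (3, -5): (22/5, -4/5) → (37/5, -29/5)
T6 rotate counter-clockwise with cos θ = 3/5, sin θ = 4/5: (37/5, -29/5) → (227/25, 61/25)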